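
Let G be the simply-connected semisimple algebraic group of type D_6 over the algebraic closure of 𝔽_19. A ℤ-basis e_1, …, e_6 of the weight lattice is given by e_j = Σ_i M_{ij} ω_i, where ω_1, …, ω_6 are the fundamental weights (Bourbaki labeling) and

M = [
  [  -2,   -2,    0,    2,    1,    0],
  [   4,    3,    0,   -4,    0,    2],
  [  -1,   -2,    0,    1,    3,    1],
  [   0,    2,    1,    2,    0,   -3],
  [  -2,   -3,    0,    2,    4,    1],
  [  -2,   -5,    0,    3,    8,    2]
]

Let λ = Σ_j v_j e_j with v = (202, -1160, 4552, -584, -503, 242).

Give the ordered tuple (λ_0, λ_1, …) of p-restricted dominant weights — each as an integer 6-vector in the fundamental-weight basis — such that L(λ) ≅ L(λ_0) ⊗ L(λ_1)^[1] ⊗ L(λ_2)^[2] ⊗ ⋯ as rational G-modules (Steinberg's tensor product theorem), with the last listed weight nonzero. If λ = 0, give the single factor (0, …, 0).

In the fundamental-weight basis, λ has coordinates c = M·v (v = (202, -1160, 4552, -584, -503, 242)):
  c_1 = -2*202 + -2*-1160 + 0*4552 + 2*-584 + 1*-503 + 0*242 = 245
  c_2 = 4*202 + 3*-1160 + 0*4552 + -4*-584 + 0*-503 + 2*242 = 148
  c_3 = -1*202 + -2*-1160 + 0*4552 + 1*-584 + 3*-503 + 1*242 = 267
  c_4 = 0*202 + 2*-1160 + 1*4552 + 2*-584 + 0*-503 + -3*242 = 338
  c_5 = -2*202 + -3*-1160 + 0*4552 + 2*-584 + 4*-503 + 1*242 = 138
  c_6 = -2*202 + -5*-1160 + 0*4552 + 3*-584 + 8*-503 + 2*242 = 104
Writing each c_i in base p = 19:
  c_1 = 245 = 17·19^0 + 12·19^1
  c_2 = 148 = 15·19^0 + 7·19^1
  c_3 = 267 = 1·19^0 + 14·19^1
  c_4 = 338 = 15·19^0 + 17·19^1
  c_5 = 138 = 5·19^0 + 7·19^1
  c_6 = 104 = 9·19^0 + 5·19^1
p-restricted factor λ_0 = (17, 15, 1, 15, 5, 9)
p-restricted factor λ_1 = (12, 7, 14, 17, 7, 5)

((17, 15, 1, 15, 5, 9), (12, 7, 14, 17, 7, 5))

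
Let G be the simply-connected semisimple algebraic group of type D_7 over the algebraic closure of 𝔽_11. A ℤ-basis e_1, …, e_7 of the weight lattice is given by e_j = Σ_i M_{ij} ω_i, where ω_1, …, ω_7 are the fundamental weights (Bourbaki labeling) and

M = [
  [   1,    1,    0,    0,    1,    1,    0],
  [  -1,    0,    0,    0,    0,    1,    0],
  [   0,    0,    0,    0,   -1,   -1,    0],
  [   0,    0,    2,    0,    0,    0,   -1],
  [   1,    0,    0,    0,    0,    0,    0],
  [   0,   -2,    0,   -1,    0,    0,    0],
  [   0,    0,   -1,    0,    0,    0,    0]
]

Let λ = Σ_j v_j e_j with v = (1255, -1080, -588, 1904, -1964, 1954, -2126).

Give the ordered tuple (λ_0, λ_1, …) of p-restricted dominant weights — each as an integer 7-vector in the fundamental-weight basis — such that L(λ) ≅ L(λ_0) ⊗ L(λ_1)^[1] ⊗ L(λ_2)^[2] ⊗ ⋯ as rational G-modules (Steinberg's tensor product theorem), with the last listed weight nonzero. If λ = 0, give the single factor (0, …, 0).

Compute c_i = Σ_j M_{ij} v_j with v = (1255, -1080, -588, 1904, -1964, 1954, -2126):
  c_1 = (1)·(1255) + (1)·(-1080) + (0)·(-588) + (0)·(1904) + (1)·(-1964) + (1)·(1954) + (0)·(-2126) = 165
  c_2 = (-1)·(1255) + (0)·(-1080) + (0)·(-588) + (0)·(1904) + (0)·(-1964) + (1)·(1954) + (0)·(-2126) = 699
  c_3 = (0)·(1255) + (0)·(-1080) + (0)·(-588) + (0)·(1904) + (-1)·(-1964) + (-1)·(1954) + (0)·(-2126) = 10
  c_4 = (0)·(1255) + (0)·(-1080) + (2)·(-588) + (0)·(1904) + (0)·(-1964) + (0)·(1954) + (-1)·(-2126) = 950
  c_5 = (1)·(1255) + (0)·(-1080) + (0)·(-588) + (0)·(1904) + (0)·(-1964) + (0)·(1954) + (0)·(-2126) = 1255
  c_6 = (0)·(1255) + (-2)·(-1080) + (0)·(-588) + (-1)·(1904) + (0)·(-1964) + (0)·(1954) + (0)·(-2126) = 256
  c_7 = (0)·(1255) + (0)·(-1080) + (-1)·(-588) + (0)·(1904) + (0)·(-1964) + (0)·(1954) + (0)·(-2126) = 588
Writing each c_i in base p = 11:
  c_1 = 165 = 0·11^0 + 4·11^1 + 1·11^2
  c_2 = 699 = 6·11^0 + 8·11^1 + 5·11^2
  c_3 = 10 = 10·11^0
  c_4 = 950 = 4·11^0 + 9·11^1 + 7·11^2
  c_5 = 1255 = 1·11^0 + 4·11^1 + 10·11^2
  c_6 = 256 = 3·11^0 + 1·11^1 + 2·11^2
  c_7 = 588 = 5·11^0 + 9·11^1 + 4·11^2
Factor λ_0 = (0, 6, 10, 4, 1, 3, 5)
Factor λ_1 = (4, 8, 0, 9, 4, 1, 9)
Factor λ_2 = (1, 5, 0, 7, 10, 2, 4)

((0, 6, 10, 4, 1, 3, 5), (4, 8, 0, 9, 4, 1, 9), (1, 5, 0, 7, 10, 2, 4))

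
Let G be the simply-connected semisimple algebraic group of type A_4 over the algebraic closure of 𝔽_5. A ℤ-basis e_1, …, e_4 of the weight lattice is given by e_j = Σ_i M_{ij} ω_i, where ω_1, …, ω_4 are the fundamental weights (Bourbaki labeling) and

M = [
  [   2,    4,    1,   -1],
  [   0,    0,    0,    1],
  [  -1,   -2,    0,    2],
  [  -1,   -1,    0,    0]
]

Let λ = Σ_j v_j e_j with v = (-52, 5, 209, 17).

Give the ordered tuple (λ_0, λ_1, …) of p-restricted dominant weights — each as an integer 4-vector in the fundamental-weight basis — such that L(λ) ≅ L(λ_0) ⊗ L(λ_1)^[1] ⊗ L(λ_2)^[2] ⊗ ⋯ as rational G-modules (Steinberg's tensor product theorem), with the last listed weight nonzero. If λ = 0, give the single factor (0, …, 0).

((3, 2, 1, 2), (1, 3, 0, 4), (4, 0, 3, 1))

Compute c_i = Σ_j M_{ij} v_j with v = (-52, 5, 209, 17):
  c_1 = (2)·(-52) + 4·5 + 1·209 + (-1)·(17) = 108
  c_2 = (0)·(-52) + 0·5 + 0·209 + 1·17 = 17
  c_3 = (-1)·(-52) + (-2)·(5) + 0·209 + 2·17 = 76
  c_4 = (-1)·(-52) + (-1)·(5) + 0·209 + 0·17 = 47
Base-5 expansion of each c_i:
  c_1 = 108 = 3·5^0 + 1·5^1 + 4·5^2
  c_2 = 17 = 2·5^0 + 3·5^1
  c_3 = 76 = 1·5^0 + 0·5^1 + 3·5^2
  c_4 = 47 = 2·5^0 + 4·5^1 + 1·5^2
λ_0 = (3, 2, 1, 2)
λ_1 = (1, 3, 0, 4)
λ_2 = (4, 0, 3, 1)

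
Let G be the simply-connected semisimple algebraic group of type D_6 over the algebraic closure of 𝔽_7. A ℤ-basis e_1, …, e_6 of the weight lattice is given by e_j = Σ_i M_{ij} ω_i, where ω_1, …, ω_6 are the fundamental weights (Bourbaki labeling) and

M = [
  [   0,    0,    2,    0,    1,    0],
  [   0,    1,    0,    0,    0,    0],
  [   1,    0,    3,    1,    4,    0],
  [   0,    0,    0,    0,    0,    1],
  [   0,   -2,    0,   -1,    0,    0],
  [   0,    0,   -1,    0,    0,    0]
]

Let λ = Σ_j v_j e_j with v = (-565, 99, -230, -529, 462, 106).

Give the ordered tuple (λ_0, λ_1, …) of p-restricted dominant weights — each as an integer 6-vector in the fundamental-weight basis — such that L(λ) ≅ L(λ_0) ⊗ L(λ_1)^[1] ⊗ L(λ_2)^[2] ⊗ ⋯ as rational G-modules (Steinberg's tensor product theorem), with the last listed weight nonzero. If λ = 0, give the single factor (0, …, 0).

((2, 1, 1, 1, 2, 6), (0, 0, 2, 1, 5, 4), (0, 2, 1, 2, 6, 4))

Change of basis e → ω: c = M·v where v = (-565, 99, -230, -529, 462, 106):
  c_1 = 0*-565 + 0*99 + 2*-230 + 0*-529 + 1*462 + 0*106 = 2
  c_2 = 0*-565 + 1*99 + 0*-230 + 0*-529 + 0*462 + 0*106 = 99
  c_3 = 1*-565 + 0*99 + 3*-230 + 1*-529 + 4*462 + 0*106 = 64
  c_4 = 0*-565 + 0*99 + 0*-230 + 0*-529 + 0*462 + 1*106 = 106
  c_5 = 0*-565 + -2*99 + 0*-230 + -1*-529 + 0*462 + 0*106 = 331
  c_6 = 0*-565 + 0*99 + -1*-230 + 0*-529 + 0*462 + 0*106 = 230
p = 7; digits c_i = Σ_j d_{ij}·7^j, 0 ≤ d_{ij} < 7:
  c_1 = 2 = 2·7^0
  c_2 = 99 = 1·7^0 + 0·7^1 + 2·7^2
  c_3 = 64 = 1·7^0 + 2·7^1 + 1·7^2
  c_4 = 106 = 1·7^0 + 1·7^1 + 2·7^2
  c_5 = 331 = 2·7^0 + 5·7^1 + 6·7^2
  c_6 = 230 = 6·7^0 + 4·7^1 + 4·7^2
p-restricted factor λ_0 = (2, 1, 1, 1, 2, 6)
p-restricted factor λ_1 = (0, 0, 2, 1, 5, 4)
p-restricted factor λ_2 = (0, 2, 1, 2, 6, 4)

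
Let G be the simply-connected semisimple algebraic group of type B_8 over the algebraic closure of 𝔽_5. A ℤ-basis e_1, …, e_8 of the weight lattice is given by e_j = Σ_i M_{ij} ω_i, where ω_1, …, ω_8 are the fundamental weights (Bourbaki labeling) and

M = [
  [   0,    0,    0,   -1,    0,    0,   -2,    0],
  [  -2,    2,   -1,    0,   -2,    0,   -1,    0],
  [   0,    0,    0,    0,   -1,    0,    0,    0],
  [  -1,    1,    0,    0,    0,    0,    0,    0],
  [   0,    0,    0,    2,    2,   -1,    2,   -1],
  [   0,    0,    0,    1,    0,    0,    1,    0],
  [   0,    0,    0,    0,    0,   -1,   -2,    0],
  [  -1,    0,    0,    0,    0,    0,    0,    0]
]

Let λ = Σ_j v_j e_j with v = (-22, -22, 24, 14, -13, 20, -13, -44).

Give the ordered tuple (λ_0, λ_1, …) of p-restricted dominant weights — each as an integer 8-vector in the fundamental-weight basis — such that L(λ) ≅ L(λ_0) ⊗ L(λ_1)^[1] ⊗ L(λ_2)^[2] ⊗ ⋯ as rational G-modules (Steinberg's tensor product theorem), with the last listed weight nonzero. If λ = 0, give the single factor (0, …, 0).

Change of basis e → ω: c = M·v where v = (-22, -22, 24, 14, -13, 20, -13, -44):
  c_1 = (0)·(-22) + (0)·(-22) + 0·24 + (-1)·(14) + (0)·(-13) + 0·20 + (-2)·(-13) + (0)·(-44) = 12
  c_2 = (-2)·(-22) + (2)·(-22) + (-1)·(24) + 0·14 + (-2)·(-13) + 0·20 + (-1)·(-13) + (0)·(-44) = 15
  c_3 = (0)·(-22) + (0)·(-22) + 0·24 + 0·14 + (-1)·(-13) + 0·20 + (0)·(-13) + (0)·(-44) = 13
  c_4 = (-1)·(-22) + (1)·(-22) + 0·24 + 0·14 + (0)·(-13) + 0·20 + (0)·(-13) + (0)·(-44) = 0
  c_5 = (0)·(-22) + (0)·(-22) + 0·24 + 2·14 + (2)·(-13) + (-1)·(20) + (2)·(-13) + (-1)·(-44) = 0
  c_6 = (0)·(-22) + (0)·(-22) + 0·24 + 1·14 + (0)·(-13) + 0·20 + (1)·(-13) + (0)·(-44) = 1
  c_7 = (0)·(-22) + (0)·(-22) + 0·24 + 0·14 + (0)·(-13) + (-1)·(20) + (-2)·(-13) + (0)·(-44) = 6
  c_8 = (-1)·(-22) + (0)·(-22) + 0·24 + 0·14 + (0)·(-13) + 0·20 + (0)·(-13) + (0)·(-44) = 22
Writing each c_i in base p = 5:
  c_1 = 12 = 2·5^0 + 2·5^1
  c_2 = 15 = 0·5^0 + 3·5^1
  c_3 = 13 = 3·5^0 + 2·5^1
  c_4 = 0
  c_5 = 0
  c_6 = 1 = 1·5^0
  c_7 = 6 = 1·5^0 + 1·5^1
  c_8 = 22 = 2·5^0 + 4·5^1
λ_0 = (2, 0, 3, 0, 0, 1, 1, 2)
λ_1 = (2, 3, 2, 0, 0, 0, 1, 4)

((2, 0, 3, 0, 0, 1, 1, 2), (2, 3, 2, 0, 0, 0, 1, 4))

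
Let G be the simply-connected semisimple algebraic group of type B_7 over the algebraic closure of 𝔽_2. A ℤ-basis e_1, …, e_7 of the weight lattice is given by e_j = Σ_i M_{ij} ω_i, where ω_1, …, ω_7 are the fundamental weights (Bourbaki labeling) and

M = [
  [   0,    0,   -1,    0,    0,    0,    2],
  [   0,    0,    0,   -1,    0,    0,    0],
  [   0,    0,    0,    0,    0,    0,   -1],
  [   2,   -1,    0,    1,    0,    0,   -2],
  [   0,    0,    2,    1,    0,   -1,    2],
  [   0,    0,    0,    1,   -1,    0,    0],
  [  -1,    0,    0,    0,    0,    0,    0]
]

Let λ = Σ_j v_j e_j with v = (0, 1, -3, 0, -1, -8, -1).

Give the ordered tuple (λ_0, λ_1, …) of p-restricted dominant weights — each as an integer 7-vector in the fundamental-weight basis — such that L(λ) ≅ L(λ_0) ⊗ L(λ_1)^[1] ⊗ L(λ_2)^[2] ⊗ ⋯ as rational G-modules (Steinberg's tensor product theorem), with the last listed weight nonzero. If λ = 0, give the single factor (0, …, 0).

((1, 0, 1, 1, 0, 1, 0),)

ω-coordinates c = M·v, v = (0, 1, -3, 0, -1, -8, -1):
  c_1 = 0*0 + 0*1 + -1*-3 + 0*0 + 0*-1 + 0*-8 + 2*-1 = 1
  c_2 = 0*0 + 0*1 + 0*-3 + -1*0 + 0*-1 + 0*-8 + 0*-1 = 0
  c_3 = 0*0 + 0*1 + 0*-3 + 0*0 + 0*-1 + 0*-8 + -1*-1 = 1
  c_4 = 2*0 + -1*1 + 0*-3 + 1*0 + 0*-1 + 0*-8 + -2*-1 = 1
  c_5 = 0*0 + 0*1 + 2*-3 + 1*0 + 0*-1 + -1*-8 + 2*-1 = 0
  c_6 = 0*0 + 0*1 + 0*-3 + 1*0 + -1*-1 + 0*-8 + 0*-1 = 1
  c_7 = -1*0 + 0*1 + 0*-3 + 0*0 + 0*-1 + 0*-8 + 0*-1 = 0
p = 2; digits c_i = Σ_j d_{ij}·2^j, 0 ≤ d_{ij} < 2:
  c_1 = 1 = 1·2^0
  c_2 = 0
  c_3 = 1 = 1·2^0
  c_4 = 1 = 1·2^0
  c_5 = 0
  c_6 = 1 = 1·2^0
  c_7 = 0
p-restricted factor λ_0 = (1, 0, 1, 1, 0, 1, 0)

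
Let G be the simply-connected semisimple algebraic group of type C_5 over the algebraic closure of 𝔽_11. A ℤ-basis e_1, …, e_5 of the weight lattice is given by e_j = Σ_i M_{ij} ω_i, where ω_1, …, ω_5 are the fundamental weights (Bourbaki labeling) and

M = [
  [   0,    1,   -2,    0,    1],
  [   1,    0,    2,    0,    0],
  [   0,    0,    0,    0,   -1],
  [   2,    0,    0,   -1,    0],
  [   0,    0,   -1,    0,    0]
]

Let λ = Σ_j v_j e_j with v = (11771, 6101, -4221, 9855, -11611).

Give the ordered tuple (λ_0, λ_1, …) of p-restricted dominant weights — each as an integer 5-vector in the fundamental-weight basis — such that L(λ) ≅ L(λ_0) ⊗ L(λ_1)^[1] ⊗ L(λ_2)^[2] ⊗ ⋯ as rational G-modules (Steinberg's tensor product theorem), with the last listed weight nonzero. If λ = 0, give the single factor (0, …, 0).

Compute c_i = Σ_j M_{ij} v_j with v = (11771, 6101, -4221, 9855, -11611):
  c_1 = (0)·(11771) + (1)·(6101) + (-2)·(-4221) + (0)·(9855) + (1)·(-11611) = 2932
  c_2 = (1)·(11771) + (0)·(6101) + (2)·(-4221) + (0)·(9855) + (0)·(-11611) = 3329
  c_3 = (0)·(11771) + (0)·(6101) + (0)·(-4221) + (0)·(9855) + (-1)·(-11611) = 11611
  c_4 = (2)·(11771) + (0)·(6101) + (0)·(-4221) + (-1)·(9855) + (0)·(-11611) = 13687
  c_5 = (0)·(11771) + (0)·(6101) + (-1)·(-4221) + (0)·(9855) + (0)·(-11611) = 4221
Writing each c_i in base p = 11:
  c_1 = 2932 = 6·11^0 + 2·11^1 + 2·11^2 + 2·11^3
  c_2 = 3329 = 7·11^0 + 5·11^1 + 5·11^2 + 2·11^3
  c_3 = 11611 = 6·11^0 + 10·11^1 + 7·11^2 + 8·11^3
  c_4 = 13687 = 3·11^0 + 1·11^1 + 3·11^2 + 10·11^3
  c_5 = 4221 = 8·11^0 + 9·11^1 + 1·11^2 + 3·11^3
p-restricted factor λ_0 = (6, 7, 6, 3, 8)
p-restricted factor λ_1 = (2, 5, 10, 1, 9)
p-restricted factor λ_2 = (2, 5, 7, 3, 1)
p-restricted factor λ_3 = (2, 2, 8, 10, 3)

((6, 7, 6, 3, 8), (2, 5, 10, 1, 9), (2, 5, 7, 3, 1), (2, 2, 8, 10, 3))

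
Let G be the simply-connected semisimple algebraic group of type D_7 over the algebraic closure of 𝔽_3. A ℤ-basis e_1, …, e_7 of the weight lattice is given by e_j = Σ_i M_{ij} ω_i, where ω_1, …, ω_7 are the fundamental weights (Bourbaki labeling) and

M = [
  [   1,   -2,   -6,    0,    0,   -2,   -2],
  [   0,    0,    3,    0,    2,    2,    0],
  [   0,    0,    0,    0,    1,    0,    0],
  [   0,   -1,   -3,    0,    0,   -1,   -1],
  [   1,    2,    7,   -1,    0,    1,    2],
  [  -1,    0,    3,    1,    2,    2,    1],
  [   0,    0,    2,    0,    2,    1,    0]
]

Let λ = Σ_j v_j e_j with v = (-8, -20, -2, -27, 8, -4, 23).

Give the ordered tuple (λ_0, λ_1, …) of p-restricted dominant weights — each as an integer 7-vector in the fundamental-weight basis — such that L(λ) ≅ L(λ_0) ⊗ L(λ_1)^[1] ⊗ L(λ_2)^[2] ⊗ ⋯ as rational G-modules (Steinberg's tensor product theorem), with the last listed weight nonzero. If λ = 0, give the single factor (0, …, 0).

Converting to the ω-basis (c_i = row i of M dotted with v = (-8, -20, -2, -27, 8, -4, 23)):
  c_1 = 1*-8 + -2*-20 + -6*-2 + 0*-27 + 0*8 + -2*-4 + -2*23 = 6
  c_2 = 0*-8 + 0*-20 + 3*-2 + 0*-27 + 2*8 + 2*-4 + 0*23 = 2
  c_3 = 0*-8 + 0*-20 + 0*-2 + 0*-27 + 1*8 + 0*-4 + 0*23 = 8
  c_4 = 0*-8 + -1*-20 + -3*-2 + 0*-27 + 0*8 + -1*-4 + -1*23 = 7
  c_5 = 1*-8 + 2*-20 + 7*-2 + -1*-27 + 0*8 + 1*-4 + 2*23 = 7
  c_6 = -1*-8 + 0*-20 + 3*-2 + 1*-27 + 2*8 + 2*-4 + 1*23 = 6
  c_7 = 0*-8 + 0*-20 + 2*-2 + 0*-27 + 2*8 + 1*-4 + 0*23 = 8
Base-3 expansion of each c_i:
  c_1 = 6 = 0·3^0 + 2·3^1
  c_2 = 2 = 2·3^0
  c_3 = 8 = 2·3^0 + 2·3^1
  c_4 = 7 = 1·3^0 + 2·3^1
  c_5 = 7 = 1·3^0 + 2·3^1
  c_6 = 6 = 0·3^0 + 2·3^1
  c_7 = 8 = 2·3^0 + 2·3^1
p-restricted factor λ_0 = (0, 2, 2, 1, 1, 0, 2)
p-restricted factor λ_1 = (2, 0, 2, 2, 2, 2, 2)

((0, 2, 2, 1, 1, 0, 2), (2, 0, 2, 2, 2, 2, 2))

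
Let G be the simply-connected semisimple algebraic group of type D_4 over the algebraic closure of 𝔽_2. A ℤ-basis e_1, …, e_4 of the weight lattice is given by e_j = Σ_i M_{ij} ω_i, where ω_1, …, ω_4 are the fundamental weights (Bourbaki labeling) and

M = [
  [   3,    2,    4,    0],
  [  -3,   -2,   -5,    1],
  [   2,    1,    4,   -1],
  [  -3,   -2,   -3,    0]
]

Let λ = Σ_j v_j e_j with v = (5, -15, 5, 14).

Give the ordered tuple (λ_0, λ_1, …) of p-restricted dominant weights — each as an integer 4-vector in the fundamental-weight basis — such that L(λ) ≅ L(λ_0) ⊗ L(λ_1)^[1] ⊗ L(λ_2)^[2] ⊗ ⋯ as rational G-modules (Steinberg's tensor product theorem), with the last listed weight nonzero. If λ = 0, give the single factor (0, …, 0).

((1, 0, 1, 0), (0, 0, 0, 0), (1, 1, 0, 0))

Converting to the ω-basis (c_i = row i of M dotted with v = (5, -15, 5, 14)):
  c_1 = 3*5 + 2*-15 + 4*5 + 0*14 = 5
  c_2 = -3*5 + -2*-15 + -5*5 + 1*14 = 4
  c_3 = 2*5 + 1*-15 + 4*5 + -1*14 = 1
  c_4 = -3*5 + -2*-15 + -3*5 + 0*14 = 0
Writing each c_i in base p = 2:
  c_1 = 5 = 1·2^0 + 0·2^1 + 1·2^2
  c_2 = 4 = 0·2^0 + 0·2^1 + 1·2^2
  c_3 = 1 = 1·2^0
  c_4 = 0
p-restricted factor λ_0 = (1, 0, 1, 0)
p-restricted factor λ_1 = (0, 0, 0, 0)
p-restricted factor λ_2 = (1, 1, 0, 0)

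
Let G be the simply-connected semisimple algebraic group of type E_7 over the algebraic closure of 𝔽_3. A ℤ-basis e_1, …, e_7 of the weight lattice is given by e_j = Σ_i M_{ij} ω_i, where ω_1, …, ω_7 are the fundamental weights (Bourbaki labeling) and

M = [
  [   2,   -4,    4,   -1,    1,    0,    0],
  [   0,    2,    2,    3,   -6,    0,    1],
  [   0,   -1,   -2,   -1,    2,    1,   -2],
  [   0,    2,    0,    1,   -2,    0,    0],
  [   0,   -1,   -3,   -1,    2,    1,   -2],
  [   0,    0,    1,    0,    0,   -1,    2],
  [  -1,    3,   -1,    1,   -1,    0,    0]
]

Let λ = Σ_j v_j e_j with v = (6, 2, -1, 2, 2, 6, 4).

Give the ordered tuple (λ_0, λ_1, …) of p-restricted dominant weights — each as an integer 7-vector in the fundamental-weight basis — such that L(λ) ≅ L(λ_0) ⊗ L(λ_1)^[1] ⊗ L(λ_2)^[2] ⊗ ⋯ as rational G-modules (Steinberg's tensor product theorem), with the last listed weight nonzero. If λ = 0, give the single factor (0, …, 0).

((0, 0, 0, 2, 1, 1, 1),)

Compute c_i = Σ_j M_{ij} v_j with v = (6, 2, -1, 2, 2, 6, 4):
  c_1 = 2·6 + (-4)·(2) + (4)·(-1) + (-1)·(2) + 1·2 + 0·6 + 0·4 = 0
  c_2 = 0·6 + 2·2 + (2)·(-1) + 3·2 + (-6)·(2) + 0·6 + 1·4 = 0
  c_3 = 0·6 + (-1)·(2) + (-2)·(-1) + (-1)·(2) + 2·2 + 1·6 + (-2)·(4) = 0
  c_4 = 0·6 + 2·2 + (0)·(-1) + 1·2 + (-2)·(2) + 0·6 + 0·4 = 2
  c_5 = 0·6 + (-1)·(2) + (-3)·(-1) + (-1)·(2) + 2·2 + 1·6 + (-2)·(4) = 1
  c_6 = 0·6 + 0·2 + (1)·(-1) + 0·2 + 0·2 + (-1)·(6) + 2·4 = 1
  c_7 = (-1)·(6) + 3·2 + (-1)·(-1) + 1·2 + (-1)·(2) + 0·6 + 0·4 = 1
p = 3; digits c_i = Σ_j d_{ij}·3^j, 0 ≤ d_{ij} < 3:
  c_1 = 0
  c_2 = 0
  c_3 = 0
  c_4 = 2 = 2·3^0
  c_5 = 1 = 1·3^0
  c_6 = 1 = 1·3^0
  c_7 = 1 = 1·3^0
λ_0 = (0, 0, 0, 2, 1, 1, 1)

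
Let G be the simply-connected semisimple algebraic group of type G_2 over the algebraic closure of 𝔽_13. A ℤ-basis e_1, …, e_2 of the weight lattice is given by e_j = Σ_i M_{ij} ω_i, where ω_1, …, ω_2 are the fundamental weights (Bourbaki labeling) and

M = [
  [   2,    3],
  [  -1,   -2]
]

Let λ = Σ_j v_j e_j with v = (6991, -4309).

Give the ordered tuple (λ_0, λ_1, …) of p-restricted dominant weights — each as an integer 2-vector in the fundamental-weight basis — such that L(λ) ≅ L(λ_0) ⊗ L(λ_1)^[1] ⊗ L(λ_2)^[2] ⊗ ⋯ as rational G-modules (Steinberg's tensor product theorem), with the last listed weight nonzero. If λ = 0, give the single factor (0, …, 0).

((2, 2), (3, 8), (6, 9))

Change of basis e → ω: c = M·v where v = (6991, -4309):
  c_1 = 2·6991 + (3)·(-4309) = 1055
  c_2 = (-1)·(6991) + (-2)·(-4309) = 1627
Base-13 expansion of each c_i:
  c_1 = 1055 = 2·13^0 + 3·13^1 + 6·13^2
  c_2 = 1627 = 2·13^0 + 8·13^1 + 9·13^2
p-restricted factor λ_0 = (2, 2)
p-restricted factor λ_1 = (3, 8)
p-restricted factor λ_2 = (6, 9)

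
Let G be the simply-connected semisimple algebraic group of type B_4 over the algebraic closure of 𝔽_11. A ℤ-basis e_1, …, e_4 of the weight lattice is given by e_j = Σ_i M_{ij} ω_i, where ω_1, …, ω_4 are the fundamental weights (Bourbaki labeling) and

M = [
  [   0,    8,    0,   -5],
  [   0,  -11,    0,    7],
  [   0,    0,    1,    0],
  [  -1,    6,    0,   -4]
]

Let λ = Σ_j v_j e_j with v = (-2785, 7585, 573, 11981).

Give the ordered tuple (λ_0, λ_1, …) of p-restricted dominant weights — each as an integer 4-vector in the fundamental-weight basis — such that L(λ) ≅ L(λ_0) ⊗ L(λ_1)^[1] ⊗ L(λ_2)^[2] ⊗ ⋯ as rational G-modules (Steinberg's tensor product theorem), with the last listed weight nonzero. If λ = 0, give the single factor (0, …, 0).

Compute c_i = Σ_j M_{ij} v_j with v = (-2785, 7585, 573, 11981):
  c_1 = (0)·(-2785) + (8)·(7585) + (0)·(573) + (-5)·(11981) = 775
  c_2 = (0)·(-2785) + (-11)·(7585) + (0)·(573) + (7)·(11981) = 432
  c_3 = (0)·(-2785) + (0)·(7585) + (1)·(573) + (0)·(11981) = 573
  c_4 = (-1)·(-2785) + (6)·(7585) + (0)·(573) + (-4)·(11981) = 371
Expand coordinatewise in base 11:
  c_1 = 775 = 5·11^0 + 4·11^1 + 6·11^2
  c_2 = 432 = 3·11^0 + 6·11^1 + 3·11^2
  c_3 = 573 = 1·11^0 + 8·11^1 + 4·11^2
  c_4 = 371 = 8·11^0 + 0·11^1 + 3·11^2
λ_0 = (5, 3, 1, 8)
λ_1 = (4, 6, 8, 0)
λ_2 = (6, 3, 4, 3)

((5, 3, 1, 8), (4, 6, 8, 0), (6, 3, 4, 3))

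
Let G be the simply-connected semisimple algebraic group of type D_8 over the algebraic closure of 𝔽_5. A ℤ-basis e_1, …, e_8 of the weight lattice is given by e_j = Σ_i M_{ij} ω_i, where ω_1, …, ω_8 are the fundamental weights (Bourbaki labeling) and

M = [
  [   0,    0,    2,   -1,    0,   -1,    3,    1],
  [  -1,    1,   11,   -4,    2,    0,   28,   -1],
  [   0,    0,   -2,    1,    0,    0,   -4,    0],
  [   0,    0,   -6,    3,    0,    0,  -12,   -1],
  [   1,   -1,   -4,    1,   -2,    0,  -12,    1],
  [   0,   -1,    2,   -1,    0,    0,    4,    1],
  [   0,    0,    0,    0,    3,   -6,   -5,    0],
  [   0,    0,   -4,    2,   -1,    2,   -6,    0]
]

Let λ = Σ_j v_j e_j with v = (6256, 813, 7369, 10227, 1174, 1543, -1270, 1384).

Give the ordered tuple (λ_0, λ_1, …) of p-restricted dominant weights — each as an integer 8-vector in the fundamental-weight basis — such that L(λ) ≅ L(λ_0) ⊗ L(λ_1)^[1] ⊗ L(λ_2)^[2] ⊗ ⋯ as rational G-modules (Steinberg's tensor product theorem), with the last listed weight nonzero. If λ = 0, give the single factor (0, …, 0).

((2, 2, 4, 3, 0, 2, 4, 0), (3, 2, 3, 4, 4, 0, 2, 2), (1, 4, 2, 2, 3, 0, 4, 0), (4, 0, 4, 2, 3, 0, 4, 4))

ω-coordinates c = M·v, v = (6256, 813, 7369, 10227, 1174, 1543, -1270, 1384):
  c_1 = 0*6256 + 0*813 + 2*7369 + -1*10227 + 0*1174 + -1*1543 + 3*-1270 + 1*1384 = 542
  c_2 = -1*6256 + 1*813 + 11*7369 + -4*10227 + 2*1174 + 0*1543 + 28*-1270 + -1*1384 = 112
  c_3 = 0*6256 + 0*813 + -2*7369 + 1*10227 + 0*1174 + 0*1543 + -4*-1270 + 0*1384 = 569
  c_4 = 0*6256 + 0*813 + -6*7369 + 3*10227 + 0*1174 + 0*1543 + -12*-1270 + -1*1384 = 323
  c_5 = 1*6256 + -1*813 + -4*7369 + 1*10227 + -2*1174 + 0*1543 + -12*-1270 + 1*1384 = 470
  c_6 = 0*6256 + -1*813 + 2*7369 + -1*10227 + 0*1174 + 0*1543 + 4*-1270 + 1*1384 = 2
  c_7 = 0*6256 + 0*813 + 0*7369 + 0*10227 + 3*1174 + -6*1543 + -5*-1270 + 0*1384 = 614
  c_8 = 0*6256 + 0*813 + -4*7369 + 2*10227 + -1*1174 + 2*1543 + -6*-1270 + 0*1384 = 510
Expand coordinatewise in base 5:
  c_1 = 542 = 2·5^0 + 3·5^1 + 1·5^2 + 4·5^3
  c_2 = 112 = 2·5^0 + 2·5^1 + 4·5^2
  c_3 = 569 = 4·5^0 + 3·5^1 + 2·5^2 + 4·5^3
  c_4 = 323 = 3·5^0 + 4·5^1 + 2·5^2 + 2·5^3
  c_5 = 470 = 0·5^0 + 4·5^1 + 3·5^2 + 3·5^3
  c_6 = 2 = 2·5^0
  c_7 = 614 = 4·5^0 + 2·5^1 + 4·5^2 + 4·5^3
  c_8 = 510 = 0·5^0 + 2·5^1 + 0·5^2 + 4·5^3
Factor λ_0 = (2, 2, 4, 3, 0, 2, 4, 0)
Factor λ_1 = (3, 2, 3, 4, 4, 0, 2, 2)
Factor λ_2 = (1, 4, 2, 2, 3, 0, 4, 0)
Factor λ_3 = (4, 0, 4, 2, 3, 0, 4, 4)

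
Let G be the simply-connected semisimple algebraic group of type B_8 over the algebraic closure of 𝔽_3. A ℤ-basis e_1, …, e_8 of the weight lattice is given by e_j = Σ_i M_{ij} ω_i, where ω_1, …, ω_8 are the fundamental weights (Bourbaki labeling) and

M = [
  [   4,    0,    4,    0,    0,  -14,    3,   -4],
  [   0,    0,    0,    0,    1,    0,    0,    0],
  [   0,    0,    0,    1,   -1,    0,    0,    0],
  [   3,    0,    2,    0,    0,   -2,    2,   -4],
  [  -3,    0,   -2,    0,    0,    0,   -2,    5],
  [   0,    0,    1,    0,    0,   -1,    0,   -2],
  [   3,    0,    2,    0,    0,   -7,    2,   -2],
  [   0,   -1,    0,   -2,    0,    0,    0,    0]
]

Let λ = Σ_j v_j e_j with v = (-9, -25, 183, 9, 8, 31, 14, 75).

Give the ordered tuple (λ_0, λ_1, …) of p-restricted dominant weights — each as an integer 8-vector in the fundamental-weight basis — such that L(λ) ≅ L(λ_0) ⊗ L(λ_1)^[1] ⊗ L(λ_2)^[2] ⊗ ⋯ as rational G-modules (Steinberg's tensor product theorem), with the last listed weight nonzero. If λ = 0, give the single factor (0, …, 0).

Change of basis e → ω: c = M·v where v = (-9, -25, 183, 9, 8, 31, 14, 75):
  c_1 = (4)·(-9) + (0)·(-25) + 4·183 + 0·9 + 0·8 + (-14)·(31) + 3·14 + (-4)·(75) = 4
  c_2 = (0)·(-9) + (0)·(-25) + 0·183 + 0·9 + 1·8 + 0·31 + 0·14 + 0·75 = 8
  c_3 = (0)·(-9) + (0)·(-25) + 0·183 + 1·9 + (-1)·(8) + 0·31 + 0·14 + 0·75 = 1
  c_4 = (3)·(-9) + (0)·(-25) + 2·183 + 0·9 + 0·8 + (-2)·(31) + 2·14 + (-4)·(75) = 5
  c_5 = (-3)·(-9) + (0)·(-25) + (-2)·(183) + 0·9 + 0·8 + 0·31 + (-2)·(14) + 5·75 = 8
  c_6 = (0)·(-9) + (0)·(-25) + 1·183 + 0·9 + 0·8 + (-1)·(31) + 0·14 + (-2)·(75) = 2
  c_7 = (3)·(-9) + (0)·(-25) + 2·183 + 0·9 + 0·8 + (-7)·(31) + 2·14 + (-2)·(75) = 0
  c_8 = (0)·(-9) + (-1)·(-25) + 0·183 + (-2)·(9) + 0·8 + 0·31 + 0·14 + 0·75 = 7
Expand coordinatewise in base 3:
  c_1 = 4 = 1·3^0 + 1·3^1
  c_2 = 8 = 2·3^0 + 2·3^1
  c_3 = 1 = 1·3^0
  c_4 = 5 = 2·3^0 + 1·3^1
  c_5 = 8 = 2·3^0 + 2·3^1
  c_6 = 2 = 2·3^0
  c_7 = 0
  c_8 = 7 = 1·3^0 + 2·3^1
p-restricted factor λ_0 = (1, 2, 1, 2, 2, 2, 0, 1)
p-restricted factor λ_1 = (1, 2, 0, 1, 2, 0, 0, 2)

((1, 2, 1, 2, 2, 2, 0, 1), (1, 2, 0, 1, 2, 0, 0, 2))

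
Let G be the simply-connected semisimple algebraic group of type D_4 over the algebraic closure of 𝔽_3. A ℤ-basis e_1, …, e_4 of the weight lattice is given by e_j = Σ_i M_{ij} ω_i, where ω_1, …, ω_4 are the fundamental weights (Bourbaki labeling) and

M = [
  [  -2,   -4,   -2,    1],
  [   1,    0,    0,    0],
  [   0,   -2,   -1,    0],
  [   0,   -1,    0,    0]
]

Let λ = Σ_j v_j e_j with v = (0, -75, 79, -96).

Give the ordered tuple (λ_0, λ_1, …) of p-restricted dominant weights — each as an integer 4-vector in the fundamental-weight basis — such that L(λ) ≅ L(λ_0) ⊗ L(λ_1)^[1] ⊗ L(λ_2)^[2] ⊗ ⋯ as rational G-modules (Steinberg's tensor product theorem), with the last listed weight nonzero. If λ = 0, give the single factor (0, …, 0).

ω-coordinates c = M·v, v = (0, -75, 79, -96):
  c_1 = (-2)·(0) + (-4)·(-75) + (-2)·(79) + (1)·(-96) = 46
  c_2 = (1)·(0) + (0)·(-75) + (0)·(79) + (0)·(-96) = 0
  c_3 = (0)·(0) + (-2)·(-75) + (-1)·(79) + (0)·(-96) = 71
  c_4 = (0)·(0) + (-1)·(-75) + (0)·(79) + (0)·(-96) = 75
Base-3 expansion of each c_i:
  c_1 = 46 = 1·3^0 + 0·3^1 + 2·3^2 + 1·3^3
  c_2 = 0
  c_3 = 71 = 2·3^0 + 2·3^1 + 1·3^2 + 2·3^3
  c_4 = 75 = 0·3^0 + 1·3^1 + 2·3^2 + 2·3^3
λ_0 = (1, 0, 2, 0)
λ_1 = (0, 0, 2, 1)
λ_2 = (2, 0, 1, 2)
λ_3 = (1, 0, 2, 2)

((1, 0, 2, 0), (0, 0, 2, 1), (2, 0, 1, 2), (1, 0, 2, 2))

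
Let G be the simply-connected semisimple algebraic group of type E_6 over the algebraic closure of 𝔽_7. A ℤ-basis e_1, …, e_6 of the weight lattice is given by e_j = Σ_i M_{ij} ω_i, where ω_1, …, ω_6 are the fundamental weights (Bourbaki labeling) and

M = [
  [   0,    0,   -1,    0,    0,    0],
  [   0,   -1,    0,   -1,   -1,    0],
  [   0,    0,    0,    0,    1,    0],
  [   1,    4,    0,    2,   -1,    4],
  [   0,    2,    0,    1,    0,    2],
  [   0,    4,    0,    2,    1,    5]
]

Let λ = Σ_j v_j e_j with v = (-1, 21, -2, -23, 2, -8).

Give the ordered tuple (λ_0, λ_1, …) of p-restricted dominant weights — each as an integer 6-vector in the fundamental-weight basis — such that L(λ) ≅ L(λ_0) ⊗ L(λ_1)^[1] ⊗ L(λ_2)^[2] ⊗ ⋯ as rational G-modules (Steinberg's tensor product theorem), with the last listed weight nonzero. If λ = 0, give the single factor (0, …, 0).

ω-coordinates c = M·v, v = (-1, 21, -2, -23, 2, -8):
  c_1 = (0)·(-1) + (0)·(21) + (-1)·(-2) + (0)·(-23) + (0)·(2) + (0)·(-8) = 2
  c_2 = (0)·(-1) + (-1)·(21) + (0)·(-2) + (-1)·(-23) + (-1)·(2) + (0)·(-8) = 0
  c_3 = (0)·(-1) + (0)·(21) + (0)·(-2) + (0)·(-23) + (1)·(2) + (0)·(-8) = 2
  c_4 = (1)·(-1) + (4)·(21) + (0)·(-2) + (2)·(-23) + (-1)·(2) + (4)·(-8) = 3
  c_5 = (0)·(-1) + (2)·(21) + (0)·(-2) + (1)·(-23) + (0)·(2) + (2)·(-8) = 3
  c_6 = (0)·(-1) + (4)·(21) + (0)·(-2) + (2)·(-23) + (1)·(2) + (5)·(-8) = 0
Expand coordinatewise in base 7:
  c_1 = 2 = 2·7^0
  c_2 = 0
  c_3 = 2 = 2·7^0
  c_4 = 3 = 3·7^0
  c_5 = 3 = 3·7^0
  c_6 = 0
λ_0 = (2, 0, 2, 3, 3, 0)

((2, 0, 2, 3, 3, 0),)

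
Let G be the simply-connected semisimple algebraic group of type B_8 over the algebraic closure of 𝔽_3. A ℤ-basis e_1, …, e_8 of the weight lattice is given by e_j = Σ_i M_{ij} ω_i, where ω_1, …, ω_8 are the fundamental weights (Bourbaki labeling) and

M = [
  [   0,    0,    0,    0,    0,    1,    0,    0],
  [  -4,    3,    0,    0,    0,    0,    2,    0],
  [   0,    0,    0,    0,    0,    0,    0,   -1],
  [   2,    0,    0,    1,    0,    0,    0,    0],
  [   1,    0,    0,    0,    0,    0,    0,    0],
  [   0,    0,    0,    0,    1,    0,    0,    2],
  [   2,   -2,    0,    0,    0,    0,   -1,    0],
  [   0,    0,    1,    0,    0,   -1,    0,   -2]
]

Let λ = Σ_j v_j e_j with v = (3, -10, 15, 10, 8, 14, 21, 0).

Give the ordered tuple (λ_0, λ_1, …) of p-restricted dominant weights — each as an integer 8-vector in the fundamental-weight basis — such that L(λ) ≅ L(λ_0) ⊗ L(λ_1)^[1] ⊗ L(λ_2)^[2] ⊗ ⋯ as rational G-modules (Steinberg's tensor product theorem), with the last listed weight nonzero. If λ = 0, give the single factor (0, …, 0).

((2, 0, 0, 1, 0, 2, 2, 1), (1, 0, 0, 2, 1, 2, 1, 0), (1, 0, 0, 1, 0, 0, 0, 0))

Compute c_i = Σ_j M_{ij} v_j with v = (3, -10, 15, 10, 8, 14, 21, 0):
  c_1 = (0)·(3) + (0)·(-10) + (0)·(15) + (0)·(10) + (0)·(8) + (1)·(14) + (0)·(21) + (0)·(0) = 14
  c_2 = (-4)·(3) + (3)·(-10) + (0)·(15) + (0)·(10) + (0)·(8) + (0)·(14) + (2)·(21) + (0)·(0) = 0
  c_3 = (0)·(3) + (0)·(-10) + (0)·(15) + (0)·(10) + (0)·(8) + (0)·(14) + (0)·(21) + (-1)·(0) = 0
  c_4 = (2)·(3) + (0)·(-10) + (0)·(15) + (1)·(10) + (0)·(8) + (0)·(14) + (0)·(21) + (0)·(0) = 16
  c_5 = (1)·(3) + (0)·(-10) + (0)·(15) + (0)·(10) + (0)·(8) + (0)·(14) + (0)·(21) + (0)·(0) = 3
  c_6 = (0)·(3) + (0)·(-10) + (0)·(15) + (0)·(10) + (1)·(8) + (0)·(14) + (0)·(21) + (2)·(0) = 8
  c_7 = (2)·(3) + (-2)·(-10) + (0)·(15) + (0)·(10) + (0)·(8) + (0)·(14) + (-1)·(21) + (0)·(0) = 5
  c_8 = (0)·(3) + (0)·(-10) + (1)·(15) + (0)·(10) + (0)·(8) + (-1)·(14) + (0)·(21) + (-2)·(0) = 1
p = 3; digits c_i = Σ_j d_{ij}·3^j, 0 ≤ d_{ij} < 3:
  c_1 = 14 = 2·3^0 + 1·3^1 + 1·3^2
  c_2 = 0
  c_3 = 0
  c_4 = 16 = 1·3^0 + 2·3^1 + 1·3^2
  c_5 = 3 = 0·3^0 + 1·3^1
  c_6 = 8 = 2·3^0 + 2·3^1
  c_7 = 5 = 2·3^0 + 1·3^1
  c_8 = 1 = 1·3^0
Factor λ_0 = (2, 0, 0, 1, 0, 2, 2, 1)
Factor λ_1 = (1, 0, 0, 2, 1, 2, 1, 0)
Factor λ_2 = (1, 0, 0, 1, 0, 0, 0, 0)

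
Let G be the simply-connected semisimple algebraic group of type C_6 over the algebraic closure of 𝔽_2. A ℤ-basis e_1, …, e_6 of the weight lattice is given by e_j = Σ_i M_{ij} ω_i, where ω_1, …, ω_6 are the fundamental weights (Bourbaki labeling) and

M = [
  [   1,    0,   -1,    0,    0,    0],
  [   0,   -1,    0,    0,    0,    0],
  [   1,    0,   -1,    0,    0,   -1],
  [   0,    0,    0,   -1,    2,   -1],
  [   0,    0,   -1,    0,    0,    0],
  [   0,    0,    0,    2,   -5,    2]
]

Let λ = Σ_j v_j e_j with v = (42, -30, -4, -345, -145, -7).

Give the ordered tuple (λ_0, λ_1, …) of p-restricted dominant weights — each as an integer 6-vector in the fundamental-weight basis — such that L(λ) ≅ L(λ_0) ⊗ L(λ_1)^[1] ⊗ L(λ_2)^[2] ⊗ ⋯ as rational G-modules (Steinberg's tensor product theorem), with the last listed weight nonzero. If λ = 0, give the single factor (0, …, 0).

((0, 0, 1, 0, 0, 1), (1, 1, 0, 1, 0, 0), (1, 1, 1, 1, 1, 1), (1, 1, 0, 1, 0, 0), (0, 1, 1, 1, 0, 1), (1, 0, 1, 1, 0, 0))

In the fundamental-weight basis, λ has coordinates c = M·v (v = (42, -30, -4, -345, -145, -7)):
  c_1 = (1)·(42) + (0)·(-30) + (-1)·(-4) + (0)·(-345) + (0)·(-145) + (0)·(-7) = 46
  c_2 = (0)·(42) + (-1)·(-30) + (0)·(-4) + (0)·(-345) + (0)·(-145) + (0)·(-7) = 30
  c_3 = (1)·(42) + (0)·(-30) + (-1)·(-4) + (0)·(-345) + (0)·(-145) + (-1)·(-7) = 53
  c_4 = (0)·(42) + (0)·(-30) + (0)·(-4) + (-1)·(-345) + (2)·(-145) + (-1)·(-7) = 62
  c_5 = (0)·(42) + (0)·(-30) + (-1)·(-4) + (0)·(-345) + (0)·(-145) + (0)·(-7) = 4
  c_6 = (0)·(42) + (0)·(-30) + (0)·(-4) + (2)·(-345) + (-5)·(-145) + (2)·(-7) = 21
Base-2 expansion of each c_i:
  c_1 = 46 = 0·2^0 + 1·2^1 + 1·2^2 + 1·2^3 + 0·2^4 + 1·2^5
  c_2 = 30 = 0·2^0 + 1·2^1 + 1·2^2 + 1·2^3 + 1·2^4
  c_3 = 53 = 1·2^0 + 0·2^1 + 1·2^2 + 0·2^3 + 1·2^4 + 1·2^5
  c_4 = 62 = 0·2^0 + 1·2^1 + 1·2^2 + 1·2^3 + 1·2^4 + 1·2^5
  c_5 = 4 = 0·2^0 + 0·2^1 + 1·2^2
  c_6 = 21 = 1·2^0 + 0·2^1 + 1·2^2 + 0·2^3 + 1·2^4
Factor λ_0 = (0, 0, 1, 0, 0, 1)
Factor λ_1 = (1, 1, 0, 1, 0, 0)
Factor λ_2 = (1, 1, 1, 1, 1, 1)
Factor λ_3 = (1, 1, 0, 1, 0, 0)
Factor λ_4 = (0, 1, 1, 1, 0, 1)
Factor λ_5 = (1, 0, 1, 1, 0, 0)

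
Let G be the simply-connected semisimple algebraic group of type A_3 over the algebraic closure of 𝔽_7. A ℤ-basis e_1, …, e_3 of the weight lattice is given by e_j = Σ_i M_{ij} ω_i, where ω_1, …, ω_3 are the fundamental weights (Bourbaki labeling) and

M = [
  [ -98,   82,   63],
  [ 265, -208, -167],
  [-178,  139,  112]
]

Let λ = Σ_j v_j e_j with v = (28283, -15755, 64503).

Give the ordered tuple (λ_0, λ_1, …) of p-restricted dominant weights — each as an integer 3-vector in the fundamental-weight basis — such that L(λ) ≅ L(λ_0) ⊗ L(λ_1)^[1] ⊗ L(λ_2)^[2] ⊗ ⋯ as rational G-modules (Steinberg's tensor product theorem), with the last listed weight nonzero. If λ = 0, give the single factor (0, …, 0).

Converting to the ω-basis (c_i = row i of M dotted with v = (28283, -15755, 64503)):
  c_1 = (-98)·(28283) + (82)·(-15755) + 63·64503 = 45
  c_2 = 265·28283 + (-208)·(-15755) + (-167)·(64503) = 34
  c_3 = (-178)·(28283) + (139)·(-15755) + 112·64503 = 17
Writing each c_i in base p = 7:
  c_1 = 45 = 3·7^0 + 6·7^1
  c_2 = 34 = 6·7^0 + 4·7^1
  c_3 = 17 = 3·7^0 + 2·7^1
Factor λ_0 = (3, 6, 3)
Factor λ_1 = (6, 4, 2)

((3, 6, 3), (6, 4, 2))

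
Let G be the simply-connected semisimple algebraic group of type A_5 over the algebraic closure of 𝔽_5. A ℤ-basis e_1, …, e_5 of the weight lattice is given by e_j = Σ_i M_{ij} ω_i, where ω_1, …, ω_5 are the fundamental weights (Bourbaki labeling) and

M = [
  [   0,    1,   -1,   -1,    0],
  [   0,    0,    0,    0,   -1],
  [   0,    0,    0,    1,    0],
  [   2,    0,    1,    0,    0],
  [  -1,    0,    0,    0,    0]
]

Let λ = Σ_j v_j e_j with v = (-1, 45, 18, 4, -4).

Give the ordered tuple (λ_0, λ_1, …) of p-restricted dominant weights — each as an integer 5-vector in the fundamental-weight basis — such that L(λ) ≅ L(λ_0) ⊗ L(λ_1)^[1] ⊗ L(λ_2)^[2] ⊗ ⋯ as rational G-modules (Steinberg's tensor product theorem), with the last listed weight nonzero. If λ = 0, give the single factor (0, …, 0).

Converting to the ω-basis (c_i = row i of M dotted with v = (-1, 45, 18, 4, -4)):
  c_1 = (0)·(-1) + (1)·(45) + (-1)·(18) + (-1)·(4) + (0)·(-4) = 23
  c_2 = (0)·(-1) + (0)·(45) + (0)·(18) + (0)·(4) + (-1)·(-4) = 4
  c_3 = (0)·(-1) + (0)·(45) + (0)·(18) + (1)·(4) + (0)·(-4) = 4
  c_4 = (2)·(-1) + (0)·(45) + (1)·(18) + (0)·(4) + (0)·(-4) = 16
  c_5 = (-1)·(-1) + (0)·(45) + (0)·(18) + (0)·(4) + (0)·(-4) = 1
Base-5 expansion of each c_i:
  c_1 = 23 = 3·5^0 + 4·5^1
  c_2 = 4 = 4·5^0
  c_3 = 4 = 4·5^0
  c_4 = 16 = 1·5^0 + 3·5^1
  c_5 = 1 = 1·5^0
p-restricted factor λ_0 = (3, 4, 4, 1, 1)
p-restricted factor λ_1 = (4, 0, 0, 3, 0)

((3, 4, 4, 1, 1), (4, 0, 0, 3, 0))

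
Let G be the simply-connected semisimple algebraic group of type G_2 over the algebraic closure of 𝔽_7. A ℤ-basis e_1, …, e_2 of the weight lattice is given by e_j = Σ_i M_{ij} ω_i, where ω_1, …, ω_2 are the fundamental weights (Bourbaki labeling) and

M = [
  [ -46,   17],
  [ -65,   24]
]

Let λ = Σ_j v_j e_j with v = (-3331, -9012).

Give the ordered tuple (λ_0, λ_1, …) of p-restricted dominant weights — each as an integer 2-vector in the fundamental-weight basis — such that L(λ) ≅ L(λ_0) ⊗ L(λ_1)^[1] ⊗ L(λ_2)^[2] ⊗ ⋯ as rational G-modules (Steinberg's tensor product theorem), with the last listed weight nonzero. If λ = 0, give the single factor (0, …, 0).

Compute c_i = Σ_j M_{ij} v_j with v = (-3331, -9012):
  c_1 = (-46)·(-3331) + (17)·(-9012) = 22
  c_2 = (-65)·(-3331) + (24)·(-9012) = 227
Base-7 expansion of each c_i:
  c_1 = 22 = 1·7^0 + 3·7^1
  c_2 = 227 = 3·7^0 + 4·7^1 + 4·7^2
λ_0 = (1, 3)
λ_1 = (3, 4)
λ_2 = (0, 4)

((1, 3), (3, 4), (0, 4))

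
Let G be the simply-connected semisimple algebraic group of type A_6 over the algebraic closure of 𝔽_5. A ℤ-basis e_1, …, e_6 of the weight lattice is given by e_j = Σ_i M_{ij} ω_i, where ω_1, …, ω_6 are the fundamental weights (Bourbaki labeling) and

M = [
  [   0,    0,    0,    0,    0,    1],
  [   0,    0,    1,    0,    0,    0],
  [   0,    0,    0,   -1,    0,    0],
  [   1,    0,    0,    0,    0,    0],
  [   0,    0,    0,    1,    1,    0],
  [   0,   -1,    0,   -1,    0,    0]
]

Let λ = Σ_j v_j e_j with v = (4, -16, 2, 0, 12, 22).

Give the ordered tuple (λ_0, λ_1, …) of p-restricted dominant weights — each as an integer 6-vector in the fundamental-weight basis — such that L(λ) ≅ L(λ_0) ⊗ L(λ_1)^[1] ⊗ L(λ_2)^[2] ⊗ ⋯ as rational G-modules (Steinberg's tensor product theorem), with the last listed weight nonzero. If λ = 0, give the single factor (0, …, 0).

((2, 2, 0, 4, 2, 1), (4, 0, 0, 0, 2, 3))

In the fundamental-weight basis, λ has coordinates c = M·v (v = (4, -16, 2, 0, 12, 22)):
  c_1 = 0·4 + (0)·(-16) + 0·2 + 0·0 + 0·12 + 1·22 = 22
  c_2 = 0·4 + (0)·(-16) + 1·2 + 0·0 + 0·12 + 0·22 = 2
  c_3 = 0·4 + (0)·(-16) + 0·2 + (-1)·(0) + 0·12 + 0·22 = 0
  c_4 = 1·4 + (0)·(-16) + 0·2 + 0·0 + 0·12 + 0·22 = 4
  c_5 = 0·4 + (0)·(-16) + 0·2 + 1·0 + 1·12 + 0·22 = 12
  c_6 = 0·4 + (-1)·(-16) + 0·2 + (-1)·(0) + 0·12 + 0·22 = 16
Expand coordinatewise in base 5:
  c_1 = 22 = 2·5^0 + 4·5^1
  c_2 = 2 = 2·5^0
  c_3 = 0
  c_4 = 4 = 4·5^0
  c_5 = 12 = 2·5^0 + 2·5^1
  c_6 = 16 = 1·5^0 + 3·5^1
p-restricted factor λ_0 = (2, 2, 0, 4, 2, 1)
p-restricted factor λ_1 = (4, 0, 0, 0, 2, 3)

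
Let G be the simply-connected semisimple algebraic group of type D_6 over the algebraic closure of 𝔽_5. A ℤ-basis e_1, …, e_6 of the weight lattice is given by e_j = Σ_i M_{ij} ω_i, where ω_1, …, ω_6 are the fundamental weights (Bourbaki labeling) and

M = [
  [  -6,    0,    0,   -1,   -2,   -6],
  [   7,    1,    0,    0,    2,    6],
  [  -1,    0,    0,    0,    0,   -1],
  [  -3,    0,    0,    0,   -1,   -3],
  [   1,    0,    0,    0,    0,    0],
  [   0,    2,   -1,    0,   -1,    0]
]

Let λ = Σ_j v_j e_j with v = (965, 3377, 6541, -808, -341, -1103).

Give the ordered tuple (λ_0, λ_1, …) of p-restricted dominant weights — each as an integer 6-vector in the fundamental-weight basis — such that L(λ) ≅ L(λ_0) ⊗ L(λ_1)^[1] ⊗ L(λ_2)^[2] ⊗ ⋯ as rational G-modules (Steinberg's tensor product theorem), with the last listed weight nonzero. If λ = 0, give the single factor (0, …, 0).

((3, 2, 3, 0, 0, 4), (3, 1, 2, 1, 3, 0), (2, 3, 0, 0, 3, 2), (3, 2, 1, 1, 2, 4), (3, 4, 0, 1, 1, 0))

Converting to the ω-basis (c_i = row i of M dotted with v = (965, 3377, 6541, -808, -341, -1103)):
  c_1 = (-6)·(965) + 0·3377 + 0·6541 + (-1)·(-808) + (-2)·(-341) + (-6)·(-1103) = 2318
  c_2 = 7·965 + 1·3377 + 0·6541 + (0)·(-808) + (2)·(-341) + (6)·(-1103) = 2832
  c_3 = (-1)·(965) + 0·3377 + 0·6541 + (0)·(-808) + (0)·(-341) + (-1)·(-1103) = 138
  c_4 = (-3)·(965) + 0·3377 + 0·6541 + (0)·(-808) + (-1)·(-341) + (-3)·(-1103) = 755
  c_5 = 1·965 + 0·3377 + 0·6541 + (0)·(-808) + (0)·(-341) + (0)·(-1103) = 965
  c_6 = 0·965 + 2·3377 + (-1)·(6541) + (0)·(-808) + (-1)·(-341) + (0)·(-1103) = 554
Expand coordinatewise in base 5:
  c_1 = 2318 = 3·5^0 + 3·5^1 + 2·5^2 + 3·5^3 + 3·5^4
  c_2 = 2832 = 2·5^0 + 1·5^1 + 3·5^2 + 2·5^3 + 4·5^4
  c_3 = 138 = 3·5^0 + 2·5^1 + 0·5^2 + 1·5^3
  c_4 = 755 = 0·5^0 + 1·5^1 + 0·5^2 + 1·5^3 + 1·5^4
  c_5 = 965 = 0·5^0 + 3·5^1 + 3·5^2 + 2·5^3 + 1·5^4
  c_6 = 554 = 4·5^0 + 0·5^1 + 2·5^2 + 4·5^3
p-restricted factor λ_0 = (3, 2, 3, 0, 0, 4)
p-restricted factor λ_1 = (3, 1, 2, 1, 3, 0)
p-restricted factor λ_2 = (2, 3, 0, 0, 3, 2)
p-restricted factor λ_3 = (3, 2, 1, 1, 2, 4)
p-restricted factor λ_4 = (3, 4, 0, 1, 1, 0)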